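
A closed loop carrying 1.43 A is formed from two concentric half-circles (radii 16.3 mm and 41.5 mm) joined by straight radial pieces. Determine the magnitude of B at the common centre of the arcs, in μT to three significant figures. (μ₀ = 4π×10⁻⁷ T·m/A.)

B ≈ 16.7 μT

The radial connectors point toward the centre, so dl × r̂ = 0 and they contribute nothing.
Each semicircle gives μ₀I/(4R): inner arc 2.76×10⁻⁵ T, outer arc 1.08×10⁻⁵ T.
The two arcs carry current in opposite angular senses, so their fields oppose: B = |2.76×10⁻⁵ − 1.08×10⁻⁵| = 1.67×10⁻⁵ T.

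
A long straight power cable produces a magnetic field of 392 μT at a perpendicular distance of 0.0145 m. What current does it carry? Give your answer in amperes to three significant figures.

For a long straight wire B = μ₀I/(2πd), so I = 2πdB/μ₀.
I = 2π × 0.0145 × 3.92×10⁻⁴ / (4π×10⁻⁷) = 28.4 A.

I ≈ 28.4 A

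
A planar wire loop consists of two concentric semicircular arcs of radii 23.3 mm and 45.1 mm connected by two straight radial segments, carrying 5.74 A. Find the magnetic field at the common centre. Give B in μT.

B ≈ 37.4 μT

The radial connectors point toward the centre, so dl × r̂ = 0 and they contribute nothing.
Each semicircle gives μ₀I/(4R): inner arc 7.74×10⁻⁵ T, outer arc 4.00×10⁻⁵ T.
The two arcs carry current in opposite angular senses, so their fields oppose: B = |7.74×10⁻⁵ − 4.00×10⁻⁵| = 3.74×10⁻⁵ T.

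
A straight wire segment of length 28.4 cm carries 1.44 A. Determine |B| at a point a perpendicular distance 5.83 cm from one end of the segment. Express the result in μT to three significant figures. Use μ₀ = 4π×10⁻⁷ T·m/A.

For a finite straight segment, B = (μ₀I/4πd)(sinθ₁ + sinθ₂), where θ₁, θ₂ are the angles from the perpendicular to each end.
The perpendicular foot is at one end, so the two end-offsets along the wire are 0 and L = 0.284 m.
sinθ₁ = 0/√(0²+0.0583²) = 0.0000; sinθ₂ = 0.284/√(0.284²+0.0583²) = 0.9796.
B = (4π×10⁻⁷ × 1.44) / (4π × 0.0583) × (0.0000 + 0.9796) = 2.42×10⁻⁶ T.

B ≈ 2.42 μT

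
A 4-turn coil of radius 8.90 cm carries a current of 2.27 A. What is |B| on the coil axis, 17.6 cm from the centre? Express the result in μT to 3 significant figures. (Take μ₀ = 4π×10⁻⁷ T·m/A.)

For an N-turn flat coil, B = Nμ₀IR²/[2(R²+z²)^(3/2)] with R = 0.089 m, z = 0.176 m.
B = 4 × 1.47×10⁻⁶ T = 5.89×10⁻⁶ T.

B ≈ 5.89 μT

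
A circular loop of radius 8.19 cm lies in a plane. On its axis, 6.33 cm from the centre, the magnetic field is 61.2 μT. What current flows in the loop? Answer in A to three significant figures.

I ≈ 16.1 A

On the axis of a loop, B = μ₀IR²/[2(R²+z²)^(3/2)], so I = 2B(R²+z²)^(3/2)/(μ₀R²).
R² + z² = 0.006708 + 0.004007 = 0.01071 m²; raised to 3/2 gives 1.11×10⁻³ m³.
I = 2 × 6.12×10⁻⁵ × 1.11×10⁻³ / (1.26×10⁻⁶ × 0.006708) = 16.1 A.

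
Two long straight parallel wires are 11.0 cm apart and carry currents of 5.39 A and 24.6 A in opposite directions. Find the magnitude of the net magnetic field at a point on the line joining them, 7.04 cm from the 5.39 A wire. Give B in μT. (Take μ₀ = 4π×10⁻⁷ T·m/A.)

B ≈ 140 μT

Each long wire gives B = μ₀I/(2πd). Distances are d₁ = 0.0704 m and d₂ = 0.0396 m.
B₁ = 1.53×10⁻⁵ T, B₂ = 1.24×10⁻⁴ T.
Between antiparallel currents both contributions point the same way, so they add. B = B₁ + B₂ = 1.53×10⁻⁵ + 1.24×10⁻⁴ = 1.40×10⁻⁴ T.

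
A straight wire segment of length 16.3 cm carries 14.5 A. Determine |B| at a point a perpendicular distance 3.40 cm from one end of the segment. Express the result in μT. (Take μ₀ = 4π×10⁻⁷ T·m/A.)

B ≈ 41.7 μT

For a finite straight segment, B = (μ₀I/4πd)(sinθ₁ + sinθ₂), where θ₁, θ₂ are the angles from the perpendicular to each end.
The perpendicular foot is at one end, so the two end-offsets along the wire are 0 and L = 0.163 m.
sinθ₁ = 0/√(0²+0.034²) = 0.0000; sinθ₂ = 0.163/√(0.163²+0.034²) = 0.9789.
B = (4π×10⁻⁷ × 14.5) / (4π × 0.034) × (0.0000 + 0.9789) = 4.17×10⁻⁵ T.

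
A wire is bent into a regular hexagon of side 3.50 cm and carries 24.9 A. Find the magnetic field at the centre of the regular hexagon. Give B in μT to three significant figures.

Each side is a finite straight segment at perpendicular distance d = a/(2 tan(π/6)) = 0.03031 m from the centre, with end-angles ±π/6.
One side contributes B₁ = (μ₀I/4πd)·2 sin(π/6) = 8.21×10⁻⁵ T.
All 6 sides add in the same direction: B = 6 × 8.21×10⁻⁵ = 4.93×10⁻⁴ T.

B ≈ 493 μT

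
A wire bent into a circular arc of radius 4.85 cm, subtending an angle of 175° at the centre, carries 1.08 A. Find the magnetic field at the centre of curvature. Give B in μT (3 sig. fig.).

B ≈ 6.80 μT

The Biot–Savart field of a circular arc at its centre is B = μ₀Iφ/(4πR), with φ = 3.054 rad.
B = (4π×10⁻⁷ × 1.08 × 3.054) / (4π × 0.0485) = 6.80×10⁻⁶ T.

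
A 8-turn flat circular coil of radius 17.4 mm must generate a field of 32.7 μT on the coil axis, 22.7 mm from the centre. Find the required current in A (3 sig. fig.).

I ≈ 0.503 A

For an N-turn coil, B = Nμ₀IR²/[2(R²+z²)^(3/2)] with R = 0.0174 m, z = 0.0227 m, so I = 2B(R²+z²)^(3/2)/(Nμ₀R²) = 2 × 3.27×10⁻⁵ × 2.34×10⁻⁵ / (8 × 4π×10⁻⁷ × 0.0003028) = 0.503 A.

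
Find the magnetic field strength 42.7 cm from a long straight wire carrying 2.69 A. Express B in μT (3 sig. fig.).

B ≈ 1.26 μT

For an infinitely long straight wire, B = μ₀I/(2πd).
B = (4π×10⁻⁷ × 2.69) / (2π × 0.427) = 1.26×10⁻⁶ T.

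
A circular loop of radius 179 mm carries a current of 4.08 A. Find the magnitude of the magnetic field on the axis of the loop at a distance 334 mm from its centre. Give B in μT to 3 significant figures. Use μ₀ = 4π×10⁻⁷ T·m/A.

B ≈ 1.51 μT

On the axis of a circular loop, B = μ₀IR² / [2(R²+z²)^(3/2)].
R² + z² = (0.179)² + (0.334)² = 0.1436 m², and (R²+z²)^(3/2) = 5.44×10⁻² m³.
B = (4π×10⁻⁷ × 4.08 × 0.03204) / (2 × 5.44×10⁻²) = 1.51×10⁻⁶ T.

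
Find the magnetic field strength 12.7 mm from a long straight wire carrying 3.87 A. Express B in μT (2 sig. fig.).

B ≈ 61 μT

For an infinitely long straight wire, B = μ₀I/(2πd).
B = (4π×10⁻⁷ × 3.87) / (2π × 0.0127) = 6.09×10⁻⁵ T.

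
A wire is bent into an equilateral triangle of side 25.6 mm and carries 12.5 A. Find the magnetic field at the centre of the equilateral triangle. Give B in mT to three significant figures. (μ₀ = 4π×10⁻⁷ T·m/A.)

B ≈ 0.879 mT

Each side is a finite straight segment at perpendicular distance d = a/(2 tan(π/3)) = 0.00739 m from the centre, with end-angles ±π/3.
One side contributes B₁ = (μ₀I/4πd)·2 sin(π/3) = 2.93×10⁻⁴ T.
All 3 sides add in the same direction: B = 3 × 2.93×10⁻⁴ = 8.79×10⁻⁴ T.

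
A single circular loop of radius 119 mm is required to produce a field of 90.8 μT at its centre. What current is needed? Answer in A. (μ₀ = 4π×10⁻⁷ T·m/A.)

I ≈ 17.2 A

At the centre of a circular loop B = μ₀I/(2R), so I = 2RB/μ₀.
With R = 0.119 m, I = 2 × 0.119 × 9.08×10⁻⁵ / (4π×10⁻⁷) = 17.2 A.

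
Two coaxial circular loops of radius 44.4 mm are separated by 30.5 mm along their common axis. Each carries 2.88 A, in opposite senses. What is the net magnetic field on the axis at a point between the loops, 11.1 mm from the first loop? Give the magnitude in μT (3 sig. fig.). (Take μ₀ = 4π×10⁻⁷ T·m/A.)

B ≈ 5.85 μT

Each loop contributes B = μ₀IR²/[2(R²+z²)^(3/2)] on the axis, with z measured from that loop.
Loop 1 (z = 0.0111 m): B₁ = 3.72×10⁻⁵ T. Loop 2 (z = 0.0194 m): B₂ = 3.14×10⁻⁵ T.
The fields oppose: B = |B₁ − B₂| = 5.85×10⁻⁶ T.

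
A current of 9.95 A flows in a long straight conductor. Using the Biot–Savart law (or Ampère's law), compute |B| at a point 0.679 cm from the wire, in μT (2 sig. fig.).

B ≈ 290 μT

For an infinitely long straight wire, B = μ₀I/(2πd).
B = (4π×10⁻⁷ × 9.95) / (2π × 0.00679) = 2.93×10⁻⁴ T.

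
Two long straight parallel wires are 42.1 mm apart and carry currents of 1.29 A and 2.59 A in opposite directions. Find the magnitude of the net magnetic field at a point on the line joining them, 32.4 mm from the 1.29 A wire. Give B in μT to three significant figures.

Each long wire gives B = μ₀I/(2πd). Distances are d₁ = 0.0324 m and d₂ = 0.0097 m.
B₁ = 7.96×10⁻⁶ T, B₂ = 5.34×10⁻⁵ T.
Between antiparallel currents both contributions point the same way, so they add. B = B₁ + B₂ = 7.96×10⁻⁶ + 5.34×10⁻⁵ = 6.14×10⁻⁵ T.

B ≈ 61.4 μT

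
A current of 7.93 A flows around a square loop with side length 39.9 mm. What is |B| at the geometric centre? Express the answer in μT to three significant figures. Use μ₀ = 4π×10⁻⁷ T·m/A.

Each side is a finite straight segment at perpendicular distance d = a/(2 tan(π/4)) = 0.01995 m from the centre, with end-angles ±π/4.
One side contributes B₁ = (μ₀I/4πd)·2 sin(π/4) = 5.62×10⁻⁵ T.
All 4 sides add in the same direction: B = 4 × 5.62×10⁻⁵ = 2.25×10⁻⁴ T.

B ≈ 225 μT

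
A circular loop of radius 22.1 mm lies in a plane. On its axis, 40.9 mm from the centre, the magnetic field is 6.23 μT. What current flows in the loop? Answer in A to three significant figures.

I ≈ 2.04 A

On the axis of a loop, B = μ₀IR²/[2(R²+z²)^(3/2)], so I = 2B(R²+z²)^(3/2)/(μ₀R²).
R² + z² = 0.0004884 + 0.001673 = 0.002161 m²; raised to 3/2 gives 1.00×10⁻⁴ m³.
I = 2 × 6.23×10⁻⁶ × 1.00×10⁻⁴ / (1.26×10⁻⁶ × 0.0004884) = 2.04 A.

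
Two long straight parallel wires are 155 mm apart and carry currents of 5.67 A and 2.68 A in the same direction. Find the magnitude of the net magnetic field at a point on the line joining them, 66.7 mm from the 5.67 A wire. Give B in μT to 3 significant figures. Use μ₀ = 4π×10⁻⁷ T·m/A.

Each long wire gives B = μ₀I/(2πd). Distances are d₁ = 0.0667 m and d₂ = 0.0883 m.
B₁ = 1.70×10⁻⁵ T, B₂ = 6.07×10⁻⁶ T.
Between parallel currents the two contributions point in opposite directions, so they subtract. B = |B₁ − B₂| = |1.70×10⁻⁵ − 6.07×10⁻⁶| = 1.09×10⁻⁵ T.

B ≈ 10.9 μT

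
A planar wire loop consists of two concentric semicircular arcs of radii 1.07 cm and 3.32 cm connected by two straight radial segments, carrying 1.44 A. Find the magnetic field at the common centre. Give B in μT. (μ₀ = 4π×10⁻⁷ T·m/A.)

The radial connectors point toward the centre, so dl × r̂ = 0 and they contribute nothing.
Each semicircle gives μ₀I/(4R): inner arc 4.23×10⁻⁵ T, outer arc 1.36×10⁻⁵ T.
The two arcs carry current in opposite angular senses, so their fields oppose: B = |4.23×10⁻⁵ − 1.36×10⁻⁵| = 2.87×10⁻⁵ T.

B ≈ 28.7 μT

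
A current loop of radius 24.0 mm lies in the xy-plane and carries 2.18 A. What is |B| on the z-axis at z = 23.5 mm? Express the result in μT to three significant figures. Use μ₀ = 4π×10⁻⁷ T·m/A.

B ≈ 20.8 μT

On the axis of a circular loop, B = μ₀IR² / [2(R²+z²)^(3/2)].
R² + z² = (0.024)² + (0.0235)² = 0.001128 m², and (R²+z²)^(3/2) = 3.79×10⁻⁵ m³.
B = (4π×10⁻⁷ × 2.18 × 0.000576) / (2 × 3.79×10⁻⁵) = 2.08×10⁻⁵ T.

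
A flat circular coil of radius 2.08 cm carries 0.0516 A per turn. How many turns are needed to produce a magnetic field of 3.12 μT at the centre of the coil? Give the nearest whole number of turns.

For an N-turn coil, B = Nμ₀I/(2R). A single turn gives B₁ = 1.56×10⁻⁶ T with R = 0.0208 m.
N = B/B₁ = 3.12×10⁻⁶ / 1.56×10⁻⁶ = 2.00.

N = 2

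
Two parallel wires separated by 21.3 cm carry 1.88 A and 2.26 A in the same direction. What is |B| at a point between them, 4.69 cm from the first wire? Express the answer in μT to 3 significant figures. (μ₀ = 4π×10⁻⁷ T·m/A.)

Each long wire gives B = μ₀I/(2πd). Distances are d₁ = 0.0469 m and d₂ = 0.1661 m.
B₁ = 8.02×10⁻⁶ T, B₂ = 2.72×10⁻⁶ T.
Between parallel currents the two contributions point in opposite directions, so they subtract. B = |B₁ − B₂| = |8.02×10⁻⁶ − 2.72×10⁻⁶| = 5.30×10⁻⁶ T.

B ≈ 5.30 μT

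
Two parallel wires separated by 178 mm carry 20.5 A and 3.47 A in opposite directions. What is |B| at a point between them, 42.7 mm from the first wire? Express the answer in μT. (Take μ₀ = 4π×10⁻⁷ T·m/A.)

Each long wire gives B = μ₀I/(2πd). Distances are d₁ = 0.0427 m and d₂ = 0.1353 m.
B₁ = 9.60×10⁻⁵ T, B₂ = 5.13×10⁻⁶ T.
Between antiparallel currents both contributions point the same way, so they add. B = B₁ + B₂ = 9.60×10⁻⁵ + 5.13×10⁻⁶ = 1.01×10⁻⁴ T.

B ≈ 101 μT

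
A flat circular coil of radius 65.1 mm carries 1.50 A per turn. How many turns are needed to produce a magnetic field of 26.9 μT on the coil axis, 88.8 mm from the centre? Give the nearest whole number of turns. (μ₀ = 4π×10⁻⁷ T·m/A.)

N = 9

For an N-turn coil, B = Nμ₀IR²/[2(R²+z²)^(3/2)]. A single turn gives B₁ = 2.99×10⁻⁶ T with R = 0.0651 m, z = 0.0888 m.
N = B/B₁ = 2.69×10⁻⁵ / 2.99×10⁻⁶ = 8.99.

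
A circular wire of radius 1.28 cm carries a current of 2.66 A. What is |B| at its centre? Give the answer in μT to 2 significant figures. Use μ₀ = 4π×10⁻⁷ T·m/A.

At the centre of a circular loop the Biot–Savart law gives B = μ₀I/(2R).
B = (4π×10⁻⁷ × 2.66) / (2 × 0.0128) = 1.31×10⁻⁴ T.

B ≈ 130 μT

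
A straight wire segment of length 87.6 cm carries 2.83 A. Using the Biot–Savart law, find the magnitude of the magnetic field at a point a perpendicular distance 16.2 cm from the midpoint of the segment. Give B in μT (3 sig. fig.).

B ≈ 3.28 μT

For a finite straight segment, B = (μ₀I/4πd)(sinθ₁ + sinθ₂), where θ₁, θ₂ are the angles from the perpendicular to each end.
The perpendicular from the point meets the wire at its midpoint, so each end is L/2 = 0.438 m away along the wire.
sinθ₁ = 0.438/√(0.438²+0.162²) = 0.9379; sinθ₂ = 0.438/√(0.438²+0.162²) = 0.9379.
B = (4π×10⁻⁷ × 2.83) / (4π × 0.162) × (0.9379 + 0.9379) = 3.28×10⁻⁶ T.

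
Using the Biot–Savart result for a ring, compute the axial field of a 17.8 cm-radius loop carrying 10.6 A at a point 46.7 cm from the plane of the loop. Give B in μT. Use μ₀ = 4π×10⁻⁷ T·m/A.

On the axis of a circular loop, B = μ₀IR² / [2(R²+z²)^(3/2)].
R² + z² = (0.178)² + (0.467)² = 0.2498 m², and (R²+z²)^(3/2) = 0.125 m³.
B = (4π×10⁻⁷ × 10.6 × 0.03168) / (2 × 0.125) = 1.69×10⁻⁶ T.

B ≈ 1.69 μT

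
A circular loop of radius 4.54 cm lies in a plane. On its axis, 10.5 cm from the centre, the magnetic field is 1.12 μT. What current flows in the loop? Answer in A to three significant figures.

I ≈ 1.29 A

On the axis of a loop, B = μ₀IR²/[2(R²+z²)^(3/2)], so I = 2B(R²+z²)^(3/2)/(μ₀R²).
R² + z² = 0.002061 + 0.01102 = 0.01309 m²; raised to 3/2 gives 1.50×10⁻³ m³.
I = 2 × 1.12×10⁻⁶ × 1.50×10⁻³ / (1.26×10⁻⁶ × 0.002061) = 1.29 A.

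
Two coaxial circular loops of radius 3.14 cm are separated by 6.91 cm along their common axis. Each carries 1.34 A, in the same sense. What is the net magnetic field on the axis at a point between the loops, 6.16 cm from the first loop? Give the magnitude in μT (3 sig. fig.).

B ≈ 27.2 μT

Each loop contributes B = μ₀IR²/[2(R²+z²)^(3/2)] on the axis, with z measured from that loop.
Loop 1 (z = 0.0616 m): B₁ = 2.51×10⁻⁶ T. Loop 2 (z = 0.0075 m): B₂ = 2.47×10⁻⁵ T.
The fields add: B = B₁ + B₂ = 2.72×10⁻⁵ T.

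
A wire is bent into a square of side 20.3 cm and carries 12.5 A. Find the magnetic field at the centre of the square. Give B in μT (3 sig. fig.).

B ≈ 69.7 μT

Each side is a finite straight segment at perpendicular distance d = a/(2 tan(π/4)) = 0.1015 m from the centre, with end-angles ±π/4.
One side contributes B₁ = (μ₀I/4πd)·2 sin(π/4) = 1.74×10⁻⁵ T.
All 4 sides add in the same direction: B = 4 × 1.74×10⁻⁵ = 6.97×10⁻⁵ T.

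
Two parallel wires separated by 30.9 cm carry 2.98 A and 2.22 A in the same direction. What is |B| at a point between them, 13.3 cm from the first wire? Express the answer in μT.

Each long wire gives B = μ₀I/(2πd). Distances are d₁ = 0.133 m and d₂ = 0.176 m.
B₁ = 4.48×10⁻⁶ T, B₂ = 2.52×10⁻⁶ T.
Between parallel currents the two contributions point in opposite directions, so they subtract. B = |B₁ − B₂| = |4.48×10⁻⁶ − 2.52×10⁻⁶| = 1.96×10⁻⁶ T.

B ≈ 1.96 μT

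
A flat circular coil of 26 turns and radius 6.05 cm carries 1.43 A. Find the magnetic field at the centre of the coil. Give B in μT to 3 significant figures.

B ≈ 386 μT

For an N-turn flat coil, B = Nμ₀I/(2R) with R = 0.0605 m.
B = 26 × 1.49×10⁻⁵ T = 3.86×10⁻⁴ T.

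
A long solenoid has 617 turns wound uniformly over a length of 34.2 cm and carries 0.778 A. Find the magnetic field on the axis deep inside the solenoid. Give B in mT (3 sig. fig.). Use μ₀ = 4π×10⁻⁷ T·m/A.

B ≈ 1.76 mT

Inside a long solenoid, B = μ₀nI with n = 1804 turns/m.
B = 4π×10⁻⁷ × 1804 × 0.778 = 1.76×10⁻³ T.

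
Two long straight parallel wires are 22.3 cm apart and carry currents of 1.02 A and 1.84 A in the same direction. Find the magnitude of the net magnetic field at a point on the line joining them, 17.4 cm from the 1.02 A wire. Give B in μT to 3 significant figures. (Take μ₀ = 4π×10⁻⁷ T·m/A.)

Each long wire gives B = μ₀I/(2πd). Distances are d₁ = 0.174 m and d₂ = 0.049 m.
B₁ = 1.17×10⁻⁶ T, B₂ = 7.51×10⁻⁶ T.
Between parallel currents the two contributions point in opposite directions, so they subtract. B = |B₁ − B₂| = |1.17×10⁻⁶ − 7.51×10⁻⁶| = 6.34×10⁻⁶ T.

B ≈ 6.34 μT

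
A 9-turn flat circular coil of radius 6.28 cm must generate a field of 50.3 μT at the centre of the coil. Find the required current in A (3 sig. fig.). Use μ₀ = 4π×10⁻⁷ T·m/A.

I ≈ 0.559 A

For an N-turn coil, B = Nμ₀I/(2R) with R = 0.0628 m, so I = 2RB/(Nμ₀) = 2 × 0.0628 × 5.03×10⁻⁵ / (9 × 4π×10⁻⁷) = 0.559 A.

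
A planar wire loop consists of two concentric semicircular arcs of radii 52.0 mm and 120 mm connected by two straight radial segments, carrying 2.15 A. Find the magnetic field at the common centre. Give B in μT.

The radial connectors point toward the centre, so dl × r̂ = 0 and they contribute nothing.
Each semicircle gives μ₀I/(4R): inner arc 1.30×10⁻⁵ T, outer arc 5.63×10⁻⁶ T.
The two arcs carry current in opposite angular senses, so their fields oppose: B = |1.30×10⁻⁵ − 5.63×10⁻⁶| = 7.36×10⁻⁶ T.

B ≈ 7.36 μT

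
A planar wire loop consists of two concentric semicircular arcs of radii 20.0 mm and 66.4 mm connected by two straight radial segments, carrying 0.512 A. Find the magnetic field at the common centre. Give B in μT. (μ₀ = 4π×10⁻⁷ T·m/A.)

B ≈ 5.62 μT

The radial connectors point toward the centre, so dl × r̂ = 0 and they contribute nothing.
Each semicircle gives μ₀I/(4R): inner arc 8.04×10⁻⁶ T, outer arc 2.42×10⁻⁶ T.
The two arcs carry current in opposite angular senses, so their fields oppose: B = |8.04×10⁻⁶ − 2.42×10⁻⁶| = 5.62×10⁻⁶ T.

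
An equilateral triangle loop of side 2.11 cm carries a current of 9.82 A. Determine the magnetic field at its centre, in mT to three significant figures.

B ≈ 0.838 mT

Each side is a finite straight segment at perpendicular distance d = a/(2 tan(π/3)) = 0.006091 m from the centre, with end-angles ±π/3.
One side contributes B₁ = (μ₀I/4πd)·2 sin(π/3) = 2.79×10⁻⁴ T.
All 3 sides add in the same direction: B = 3 × 2.79×10⁻⁴ = 8.38×10⁻⁴ T.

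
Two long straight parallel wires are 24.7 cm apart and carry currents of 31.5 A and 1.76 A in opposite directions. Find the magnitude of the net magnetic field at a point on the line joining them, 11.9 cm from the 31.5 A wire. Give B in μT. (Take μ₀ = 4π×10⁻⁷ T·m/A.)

B ≈ 55.7 μT

Each long wire gives B = μ₀I/(2πd). Distances are d₁ = 0.119 m and d₂ = 0.128 m.
B₁ = 5.29×10⁻⁵ T, B₂ = 2.75×10⁻⁶ T.
Between antiparallel currents both contributions point the same way, so they add. B = B₁ + B₂ = 5.29×10⁻⁵ + 2.75×10⁻⁶ = 5.57×10⁻⁵ T.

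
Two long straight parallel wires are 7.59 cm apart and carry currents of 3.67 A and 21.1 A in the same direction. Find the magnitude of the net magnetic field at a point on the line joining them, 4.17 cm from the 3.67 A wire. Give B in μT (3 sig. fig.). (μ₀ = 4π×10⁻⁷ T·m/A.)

Each long wire gives B = μ₀I/(2πd). Distances are d₁ = 0.0417 m and d₂ = 0.0342 m.
B₁ = 1.76×10⁻⁵ T, B₂ = 1.23×10⁻⁴ T.
Between parallel currents the two contributions point in opposite directions, so they subtract. B = |B₁ − B₂| = |1.76×10⁻⁵ − 1.23×10⁻⁴| = 1.06×10⁻⁴ T.

B ≈ 106 μT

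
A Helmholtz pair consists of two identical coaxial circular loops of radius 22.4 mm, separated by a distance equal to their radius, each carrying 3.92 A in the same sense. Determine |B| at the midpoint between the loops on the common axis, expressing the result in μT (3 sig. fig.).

Each loop contributes B = μ₀IR²/[2(R²+z²)^(3/2)] on the axis, with z measured from that loop.
Loop 1 (z = 0.0112 m): B₁ = 7.87×10⁻⁵ T. Loop 2 (z = 0.0112 m): B₂ = 7.87×10⁻⁵ T.
The fields add: B = B₁ + B₂ = 1.57×10⁻⁴ T.

B ≈ 157 μT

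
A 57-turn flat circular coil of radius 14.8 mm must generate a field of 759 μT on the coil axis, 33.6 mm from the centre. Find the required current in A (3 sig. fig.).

I ≈ 4.79 A

For an N-turn coil, B = Nμ₀IR²/[2(R²+z²)^(3/2)] with R = 0.0148 m, z = 0.0336 m, so I = 2B(R²+z²)^(3/2)/(Nμ₀R²) = 2 × 7.59×10⁻⁴ × 4.95×10⁻⁵ / (57 × 4π×10⁻⁷ × 0.000219) = 4.79 A.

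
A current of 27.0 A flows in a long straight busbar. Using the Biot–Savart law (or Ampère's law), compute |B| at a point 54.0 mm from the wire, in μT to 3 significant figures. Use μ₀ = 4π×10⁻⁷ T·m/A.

B ≈ 100 μT

For an infinitely long straight wire, B = μ₀I/(2πd).
B = (4π×10⁻⁷ × 27.0) / (2π × 0.054) = 1.00×10⁻⁴ T.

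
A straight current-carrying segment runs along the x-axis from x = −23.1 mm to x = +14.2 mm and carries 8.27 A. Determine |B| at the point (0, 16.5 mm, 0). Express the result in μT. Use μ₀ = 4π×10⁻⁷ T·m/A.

B ≈ 73.5 μT

For a finite straight segment, B = (μ₀I/4πd)(sinθ₁ + sinθ₂), where θ₁, θ₂ are the angles from the perpendicular to each end.
The perpendicular distance is d = 0.0165 m; the end-offsets along the wire are a = 0.0231 m and b = 0.0142 m.
sinθ₁ = 0.0231/√(0.0231²+0.0165²) = 0.8137; sinθ₂ = 0.0142/√(0.0142²+0.0165²) = 0.6523.
B = (4π×10⁻⁷ × 8.27) / (4π × 0.0165) × (0.8137 + 0.6523) = 7.35×10⁻⁵ T.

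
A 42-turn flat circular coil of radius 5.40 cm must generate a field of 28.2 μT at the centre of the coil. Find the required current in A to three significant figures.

For an N-turn coil, B = Nμ₀I/(2R) with R = 0.054 m, so I = 2RB/(Nμ₀) = 2 × 0.054 × 2.82×10⁻⁵ / (42 × 4π×10⁻⁷) = 5.77×10⁻² A.

I ≈ 0.0577 A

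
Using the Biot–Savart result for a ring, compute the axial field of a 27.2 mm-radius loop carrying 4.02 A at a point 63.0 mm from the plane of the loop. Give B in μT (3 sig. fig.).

On the axis of a circular loop, B = μ₀IR² / [2(R²+z²)^(3/2)].
R² + z² = (0.0272)² + (0.063)² = 0.004709 m², and (R²+z²)^(3/2) = 3.23×10⁻⁴ m³.
B = (4π×10⁻⁷ × 4.02 × 0.0007398) / (2 × 3.23×10⁻⁴) = 5.78×10⁻⁶ T.

B ≈ 5.78 μT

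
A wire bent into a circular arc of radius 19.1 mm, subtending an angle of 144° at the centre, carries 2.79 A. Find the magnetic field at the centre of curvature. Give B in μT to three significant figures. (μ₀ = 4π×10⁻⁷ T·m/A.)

The Biot–Savart field of a circular arc at its centre is B = μ₀Iφ/(4πR), with φ = 2.513 rad.
B = (4π×10⁻⁷ × 2.79 × 2.513) / (4π × 0.0191) = 3.67×10⁻⁵ T.

B ≈ 36.7 μT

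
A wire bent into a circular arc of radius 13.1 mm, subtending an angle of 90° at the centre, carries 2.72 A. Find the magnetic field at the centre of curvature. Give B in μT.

B ≈ 32.6 μT

The Biot–Savart field of a circular arc at its centre is B = μ₀Iφ/(4πR), with φ = 1.571 rad.
B = (4π×10⁻⁷ × 2.72 × 1.571) / (4π × 0.0131) = 3.26×10⁻⁵ T.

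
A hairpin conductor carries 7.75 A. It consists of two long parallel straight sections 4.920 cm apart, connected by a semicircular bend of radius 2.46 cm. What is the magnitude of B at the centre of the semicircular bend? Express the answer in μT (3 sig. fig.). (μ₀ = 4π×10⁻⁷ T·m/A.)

B ≈ 162 μT

The semicircular arc contributes B_arc = μ₀I·π/(4πR) = μ₀I/(4R) = 9.90×10⁻⁵ T.
Each semi-infinite lead is at perpendicular distance R = 0.0246 m from the centre, with the perpendicular foot at its near end, so it contributes μ₀I/(4πR); both point the same way, together 6.30×10⁻⁵ T.
Arc and leads all point the same direction: B = 9.90×10⁻⁵ + 6.30×10⁻⁵ = 1.62×10⁻⁴ T.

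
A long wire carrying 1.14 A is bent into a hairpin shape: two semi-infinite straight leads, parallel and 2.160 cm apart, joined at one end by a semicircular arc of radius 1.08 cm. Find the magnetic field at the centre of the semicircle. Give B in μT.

B ≈ 54.3 μT

The semicircular arc contributes B_arc = μ₀I·π/(4πR) = μ₀I/(4R) = 3.32×10⁻⁵ T.
Each semi-infinite lead is at perpendicular distance R = 0.0108 m from the centre, with the perpendicular foot at its near end, so it contributes μ₀I/(4πR); both point the same way, together 2.11×10⁻⁵ T.
Arc and leads all point the same direction: B = 3.32×10⁻⁵ + 2.11×10⁻⁵ = 5.43×10⁻⁵ T.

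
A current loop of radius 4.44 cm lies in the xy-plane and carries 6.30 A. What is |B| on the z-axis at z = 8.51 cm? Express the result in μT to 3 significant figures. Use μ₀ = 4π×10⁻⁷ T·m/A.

B ≈ 8.82 μT

On the axis of a circular loop, B = μ₀IR² / [2(R²+z²)^(3/2)].
R² + z² = (0.0444)² + (0.0851)² = 0.009213 m², and (R²+z²)^(3/2) = 8.84×10⁻⁴ m³.
B = (4π×10⁻⁷ × 6.30 × 0.001971) / (2 × 8.84×10⁻⁴) = 8.82×10⁻⁶ T.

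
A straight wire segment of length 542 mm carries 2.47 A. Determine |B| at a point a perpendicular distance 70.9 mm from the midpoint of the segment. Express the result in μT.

B ≈ 6.74 μT

For a finite straight segment, B = (μ₀I/4πd)(sinθ₁ + sinθ₂), where θ₁, θ₂ are the angles from the perpendicular to each end.
The perpendicular from the point meets the wire at its midpoint, so each end is L/2 = 0.271 m away along the wire.
sinθ₁ = 0.271/√(0.271²+0.0709²) = 0.9674; sinθ₂ = 0.271/√(0.271²+0.0709²) = 0.9674.
B = (4π×10⁻⁷ × 2.47) / (4π × 0.0709) × (0.9674 + 0.9674) = 6.74×10⁻⁶ T.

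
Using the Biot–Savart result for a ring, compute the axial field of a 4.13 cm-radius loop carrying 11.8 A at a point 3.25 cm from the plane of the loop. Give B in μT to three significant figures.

B ≈ 87.1 μT

On the axis of a circular loop, B = μ₀IR² / [2(R²+z²)^(3/2)].
R² + z² = (0.0413)² + (0.0325)² = 0.002762 m², and (R²+z²)^(3/2) = 1.45×10⁻⁴ m³.
B = (4π×10⁻⁷ × 11.8 × 0.001706) / (2 × 1.45×10⁻⁴) = 8.71×10⁻⁵ T.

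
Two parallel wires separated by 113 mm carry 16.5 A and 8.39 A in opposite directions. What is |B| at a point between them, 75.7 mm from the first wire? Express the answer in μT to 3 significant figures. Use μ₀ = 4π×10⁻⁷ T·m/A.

B ≈ 88.6 μT

Each long wire gives B = μ₀I/(2πd). Distances are d₁ = 0.0757 m and d₂ = 0.0373 m.
B₁ = 4.36×10⁻⁵ T, B₂ = 4.50×10⁻⁵ T.
Between antiparallel currents both contributions point the same way, so they add. B = B₁ + B₂ = 4.36×10⁻⁵ + 4.50×10⁻⁵ = 8.86×10⁻⁵ T.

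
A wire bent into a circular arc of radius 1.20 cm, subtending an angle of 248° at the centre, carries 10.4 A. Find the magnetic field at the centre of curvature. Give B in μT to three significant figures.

The Biot–Savart field of a circular arc at its centre is B = μ₀Iφ/(4πR), with φ = 4.328 rad.
B = (4π×10⁻⁷ × 10.4 × 4.328) / (4π × 0.012) = 3.75×10⁻⁴ T.

B ≈ 375 μT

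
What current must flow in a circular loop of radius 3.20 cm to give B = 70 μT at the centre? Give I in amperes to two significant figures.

At the centre of a circular loop B = μ₀I/(2R), so I = 2RB/μ₀.
With R = 0.032 m, I = 2 × 0.032 × 7.00×10⁻⁵ / (4π×10⁻⁷) = 3.57 A.

I ≈ 3.6 A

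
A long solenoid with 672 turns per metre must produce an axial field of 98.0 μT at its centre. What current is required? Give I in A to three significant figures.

Inside a long solenoid B = μ₀nI with n = 672 m⁻¹, so I = B/(μ₀n).
I = 9.80×10⁻⁵ / (4π×10⁻⁷ × 672) = 0.116 A.

I ≈ 0.116 A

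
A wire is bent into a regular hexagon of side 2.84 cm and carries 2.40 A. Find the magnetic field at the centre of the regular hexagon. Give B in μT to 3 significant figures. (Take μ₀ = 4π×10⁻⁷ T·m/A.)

Each side is a finite straight segment at perpendicular distance d = a/(2 tan(π/6)) = 0.0246 m from the centre, with end-angles ±π/6.
One side contributes B₁ = (μ₀I/4πd)·2 sin(π/6) = 9.76×10⁻⁶ T.
All 6 sides add in the same direction: B = 6 × 9.76×10⁻⁶ = 5.85×10⁻⁵ T.

B ≈ 58.5 μT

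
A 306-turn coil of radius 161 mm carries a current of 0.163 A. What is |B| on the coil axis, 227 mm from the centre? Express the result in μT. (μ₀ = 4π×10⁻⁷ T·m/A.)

For an N-turn flat coil, B = Nμ₀IR²/[2(R²+z²)^(3/2)] with R = 0.161 m, z = 0.227 m.
B = 306 × 1.23×10⁻⁷ T = 3.77×10⁻⁵ T.

B ≈ 37.7 μT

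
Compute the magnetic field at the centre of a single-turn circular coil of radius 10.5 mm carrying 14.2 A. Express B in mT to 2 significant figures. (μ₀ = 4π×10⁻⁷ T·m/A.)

B ≈ 0.85 mT

At the centre of a circular loop the Biot–Savart law gives B = μ₀I/(2R).
B = (4π×10⁻⁷ × 14.2) / (2 × 0.0105) = 8.50×10⁻⁴ T.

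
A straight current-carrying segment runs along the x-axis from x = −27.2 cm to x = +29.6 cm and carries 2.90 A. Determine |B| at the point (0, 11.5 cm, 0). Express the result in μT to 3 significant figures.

B ≈ 4.67 μT

For a finite straight segment, B = (μ₀I/4πd)(sinθ₁ + sinθ₂), where θ₁, θ₂ are the angles from the perpendicular to each end.
The perpendicular distance is d = 0.115 m; the end-offsets along the wire are a = 0.272 m and b = 0.296 m.
sinθ₁ = 0.272/√(0.272²+0.115²) = 0.9211; sinθ₂ = 0.296/√(0.296²+0.115²) = 0.9321.
B = (4π×10⁻⁷ × 2.90) / (4π × 0.115) × (0.9211 + 0.9321) = 4.67×10⁻⁶ T.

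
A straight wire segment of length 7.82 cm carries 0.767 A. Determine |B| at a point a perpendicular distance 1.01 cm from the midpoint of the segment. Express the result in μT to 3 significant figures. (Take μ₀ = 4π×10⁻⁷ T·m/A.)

For a finite straight segment, B = (μ₀I/4πd)(sinθ₁ + sinθ₂), where θ₁, θ₂ are the angles from the perpendicular to each end.
The perpendicular from the point meets the wire at its midpoint, so each end is L/2 = 0.0391 m away along the wire.
sinθ₁ = 0.0391/√(0.0391²+0.0101²) = 0.9682; sinθ₂ = 0.0391/√(0.0391²+0.0101²) = 0.9682.
B = (4π×10⁻⁷ × 0.767) / (4π × 0.0101) × (0.9682 + 0.9682) = 1.47×10⁻⁵ T.

B ≈ 14.7 μT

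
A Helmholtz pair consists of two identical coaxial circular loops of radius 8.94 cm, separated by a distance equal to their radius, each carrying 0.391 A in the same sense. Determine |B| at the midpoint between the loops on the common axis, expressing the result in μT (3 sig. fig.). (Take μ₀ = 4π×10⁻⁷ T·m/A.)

Each loop contributes B = μ₀IR²/[2(R²+z²)^(3/2)] on the axis, with z measured from that loop.
Loop 1 (z = 0.0447 m): B₁ = 1.97×10⁻⁶ T. Loop 2 (z = 0.0447 m): B₂ = 1.97×10⁻⁶ T.
The fields add: B = B₁ + B₂ = 3.93×10⁻⁶ T.

B ≈ 3.93 μT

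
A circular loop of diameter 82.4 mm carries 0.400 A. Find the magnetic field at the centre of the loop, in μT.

B ≈ 6.10 μT

At the centre of a circular loop the Biot–Savart law gives B = μ₀I/(2R) (so R = 0.0412 m).
B = (4π×10⁻⁷ × 0.400) / (2 × 0.0412) = 6.10×10⁻⁶ T.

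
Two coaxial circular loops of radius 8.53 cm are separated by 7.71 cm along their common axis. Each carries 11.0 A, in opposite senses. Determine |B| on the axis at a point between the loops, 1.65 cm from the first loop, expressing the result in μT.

Each loop contributes B = μ₀IR²/[2(R²+z²)^(3/2)] on the axis, with z measured from that loop.
Loop 1 (z = 0.0165 m): B₁ = 7.67×10⁻⁵ T. Loop 2 (z = 0.0606 m): B₂ = 4.39×10⁻⁵ T.
The fields oppose: B = |B₁ − B₂| = 3.28×10⁻⁵ T.

B ≈ 32.8 μT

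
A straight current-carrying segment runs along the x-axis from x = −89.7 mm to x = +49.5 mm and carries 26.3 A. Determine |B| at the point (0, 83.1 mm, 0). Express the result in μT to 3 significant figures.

B ≈ 39.4 μT

For a finite straight segment, B = (μ₀I/4πd)(sinθ₁ + sinθ₂), where θ₁, θ₂ are the angles from the perpendicular to each end.
The perpendicular distance is d = 0.0831 m; the end-offsets along the wire are a = 0.0897 m and b = 0.0495 m.
sinθ₁ = 0.0897/√(0.0897²+0.0831²) = 0.7336; sinθ₂ = 0.0495/√(0.0495²+0.0831²) = 0.5118.
B = (4π×10⁻⁷ × 26.3) / (4π × 0.0831) × (0.7336 + 0.5118) = 3.94×10⁻⁵ T.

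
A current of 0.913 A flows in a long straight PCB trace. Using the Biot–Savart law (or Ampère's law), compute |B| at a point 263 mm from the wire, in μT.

For an infinitely long straight wire, B = μ₀I/(2πd).
B = (4π×10⁻⁷ × 0.913) / (2π × 0.263) = 6.94×10⁻⁷ T.

B ≈ 0.694 μT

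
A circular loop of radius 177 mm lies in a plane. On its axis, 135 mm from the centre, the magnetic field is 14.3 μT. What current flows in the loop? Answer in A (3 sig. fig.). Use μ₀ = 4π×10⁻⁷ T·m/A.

I ≈ 8.01 A

On the axis of a loop, B = μ₀IR²/[2(R²+z²)^(3/2)], so I = 2B(R²+z²)^(3/2)/(μ₀R²).
R² + z² = 0.03133 + 0.01823 = 0.04955 m²; raised to 3/2 gives 1.10×10⁻² m³.
I = 2 × 1.43×10⁻⁵ × 1.10×10⁻² / (1.26×10⁻⁶ × 0.03133) = 8.01 A.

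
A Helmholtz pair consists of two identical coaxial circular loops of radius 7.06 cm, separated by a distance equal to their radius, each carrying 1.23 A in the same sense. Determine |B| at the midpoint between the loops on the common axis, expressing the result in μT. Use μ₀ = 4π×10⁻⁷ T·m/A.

B ≈ 15.7 μT

Each loop contributes B = μ₀IR²/[2(R²+z²)^(3/2)] on the axis, with z measured from that loop.
Loop 1 (z = 0.0353 m): B₁ = 7.83×10⁻⁶ T. Loop 2 (z = 0.0353 m): B₂ = 7.83×10⁻⁶ T.
The fields add: B = B₁ + B₂ = 1.57×10⁻⁵ T.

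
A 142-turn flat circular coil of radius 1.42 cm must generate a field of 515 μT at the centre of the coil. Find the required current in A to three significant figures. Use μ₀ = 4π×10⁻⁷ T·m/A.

I ≈ 0.0820 A

For an N-turn coil, B = Nμ₀I/(2R) with R = 0.0142 m, so I = 2RB/(Nμ₀) = 2 × 0.0142 × 5.15×10⁻⁴ / (142 × 4π×10⁻⁷) = 8.20×10⁻² A.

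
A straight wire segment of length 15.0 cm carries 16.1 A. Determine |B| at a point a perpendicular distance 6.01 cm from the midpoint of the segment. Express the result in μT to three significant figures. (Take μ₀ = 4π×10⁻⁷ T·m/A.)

For a finite straight segment, B = (μ₀I/4πd)(sinθ₁ + sinθ₂), where θ₁, θ₂ are the angles from the perpendicular to each end.
The perpendicular from the point meets the wire at its midpoint, so each end is L/2 = 0.075 m away along the wire.
sinθ₁ = 0.075/√(0.075²+0.0601²) = 0.7804; sinθ₂ = 0.075/√(0.075²+0.0601²) = 0.7804.
B = (4π×10⁻⁷ × 16.1) / (4π × 0.0601) × (0.7804 + 0.7804) = 4.18×10⁻⁵ T.

B ≈ 41.8 μT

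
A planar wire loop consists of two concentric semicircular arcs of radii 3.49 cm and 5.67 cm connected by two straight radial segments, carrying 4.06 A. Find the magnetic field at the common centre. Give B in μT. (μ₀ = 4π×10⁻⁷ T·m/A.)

The radial connectors point toward the centre, so dl × r̂ = 0 and they contribute nothing.
Each semicircle gives μ₀I/(4R): inner arc 3.65×10⁻⁵ T, outer arc 2.25×10⁻⁵ T.
The two arcs carry current in opposite angular senses, so their fields oppose: B = |3.65×10⁻⁵ − 2.25×10⁻⁵| = 1.41×10⁻⁵ T.

B ≈ 14.1 μT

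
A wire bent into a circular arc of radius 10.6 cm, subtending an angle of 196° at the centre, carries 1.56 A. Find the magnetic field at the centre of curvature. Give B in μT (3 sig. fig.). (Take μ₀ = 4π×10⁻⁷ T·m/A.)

B ≈ 5.03 μT

The Biot–Savart field of a circular arc at its centre is B = μ₀Iφ/(4πR), with φ = 3.421 rad.
B = (4π×10⁻⁷ × 1.56 × 3.421) / (4π × 0.106) = 5.03×10⁻⁶ T.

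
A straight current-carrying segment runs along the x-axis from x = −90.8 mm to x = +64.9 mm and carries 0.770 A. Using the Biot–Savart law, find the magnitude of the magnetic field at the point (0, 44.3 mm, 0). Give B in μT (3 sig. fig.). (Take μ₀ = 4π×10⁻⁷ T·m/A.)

For a finite straight segment, B = (μ₀I/4πd)(sinθ₁ + sinθ₂), where θ₁, θ₂ are the angles from the perpendicular to each end.
The perpendicular distance is d = 0.0443 m; the end-offsets along the wire are a = 0.0908 m and b = 0.0649 m.
sinθ₁ = 0.0908/√(0.0908²+0.0443²) = 0.8987; sinθ₂ = 0.0649/√(0.0649²+0.0443²) = 0.8259.
B = (4π×10⁻⁷ × 0.770) / (4π × 0.0443) × (0.8987 + 0.8259) = 3.00×10⁻⁶ T.

B ≈ 3.00 μT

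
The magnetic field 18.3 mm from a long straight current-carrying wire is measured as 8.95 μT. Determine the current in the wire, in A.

I ≈ 0.819 A

For a long straight wire B = μ₀I/(2πd), so I = 2πdB/μ₀.
I = 2π × 0.0183 × 8.95×10⁻⁶ / (4π×10⁻⁷) = 0.819 A.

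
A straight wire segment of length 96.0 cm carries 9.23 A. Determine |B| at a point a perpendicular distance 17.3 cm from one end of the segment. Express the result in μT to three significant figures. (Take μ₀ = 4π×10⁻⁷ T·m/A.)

B ≈ 5.25 μT

For a finite straight segment, B = (μ₀I/4πd)(sinθ₁ + sinθ₂), where θ₁, θ₂ are the angles from the perpendicular to each end.
The perpendicular foot is at one end, so the two end-offsets along the wire are 0 and L = 0.96 m.
sinθ₁ = 0/√(0²+0.173²) = 0.0000; sinθ₂ = 0.96/√(0.96²+0.173²) = 0.9841.
B = (4π×10⁻⁷ × 9.23) / (4π × 0.173) × (0.0000 + 0.9841) = 5.25×10⁻⁶ T.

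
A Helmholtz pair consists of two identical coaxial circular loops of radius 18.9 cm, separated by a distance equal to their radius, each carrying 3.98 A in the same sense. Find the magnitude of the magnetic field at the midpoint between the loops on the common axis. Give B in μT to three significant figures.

Each loop contributes B = μ₀IR²/[2(R²+z²)^(3/2)] on the axis, with z measured from that loop.
Loop 1 (z = 0.0945 m): B₁ = 9.47×10⁻⁶ T. Loop 2 (z = 0.0945 m): B₂ = 9.47×10⁻⁶ T.
The fields add: B = B₁ + B₂ = 1.89×10⁻⁵ T.

B ≈ 18.9 μT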